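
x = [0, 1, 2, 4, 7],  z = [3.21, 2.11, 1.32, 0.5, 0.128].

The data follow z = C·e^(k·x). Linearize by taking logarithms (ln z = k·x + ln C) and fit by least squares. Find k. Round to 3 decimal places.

k = -0.464

Let Y = ln z. Fitting Y = k·x + ln C by least squares:
Sums: Σx = 14.0000, Σ(x)² = 70.0000, Σln z = -0.5583, Σx·ln z = -15.8607.
Normal system: [[70.0000, 14.0000]; [14.0000, 5]]·[k, ln C]ᵀ = [-15.8607, -0.5583]ᵀ.
Δ = 70.0000·5 − (14.0000)² = 154.0000; k = (-15.8607·5 − 14.0000·-0.5583)/154.0000 = -0.46421, ln C = (70.0000·-0.5583 − 14.0000·-15.8607)/154.0000 = 1.18812.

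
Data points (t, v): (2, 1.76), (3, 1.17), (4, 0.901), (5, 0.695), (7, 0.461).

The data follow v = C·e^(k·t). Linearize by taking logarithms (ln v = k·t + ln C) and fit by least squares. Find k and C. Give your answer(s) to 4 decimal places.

k = -0.2615, C = 2.7030

Linearized form: ln v = k·t + ln C. From the 5 transformed points,
Sums: Σt = 21.0000, Σ(t)² = 103.0000, Σln v = -0.5201, Σt·ln v = -6.0551.
Normal system: [[103.0000, 21.0000]; [21.0000, 5]]·[k, ln C]ᵀ = [-6.0551, -0.5201]ᵀ.
Δ = 103.0000·5 − (21.0000)² = 74.0000; k = (-6.0551·5 − 21.0000·-0.5201)/74.0000 = -0.26152, ln C = (103.0000·-0.5201 − 21.0000·-6.0551)/74.0000 = 0.99436, so C = exp(0.99436) = 2.70301.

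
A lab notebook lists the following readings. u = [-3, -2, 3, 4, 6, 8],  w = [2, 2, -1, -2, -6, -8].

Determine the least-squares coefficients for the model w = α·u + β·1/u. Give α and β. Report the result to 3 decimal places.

Forming XᵀX = [[138, 6]; [6, 37/64]] and Xᵀw = [-121, -9/2]ᵀ gives XᵀX·[α, β]ᵀ = Xᵀw.
Determinant 138·(37/64) − 6² = 1401/32.
α = ((-121)·(37/64) − 6·(-9/2))/(1401/32) = -2749/2802; β = (138·(-9/2) − 6·(-121))/(1401/32) = 1120/467.

α = -0.981, β = 2.398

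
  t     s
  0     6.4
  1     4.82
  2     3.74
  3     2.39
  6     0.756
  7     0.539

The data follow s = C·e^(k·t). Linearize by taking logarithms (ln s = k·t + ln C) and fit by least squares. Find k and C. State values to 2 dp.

k = -0.36, C = 6.95

Let Y = ln s. Fitting Y = k·t + ln C by least squares:
Σt = 19.0000, Σ(t)² = 99.0000, Σln s = 4.7217, Σt·ln s = 0.8203.
Equations: 99.0000·k + 19.0000·ln C = 0.8203;  19.0000·k + 6·ln C = 4.7217.
Solving (det = 233.0000): k = -0.36391, ln C = 1.93933, so C = exp(1.93933) = 6.95406.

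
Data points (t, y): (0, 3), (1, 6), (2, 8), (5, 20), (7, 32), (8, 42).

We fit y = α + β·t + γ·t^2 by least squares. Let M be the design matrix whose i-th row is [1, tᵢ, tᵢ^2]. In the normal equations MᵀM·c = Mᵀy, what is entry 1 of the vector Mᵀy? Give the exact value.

111

Entry 1 ↔ basis 1, so (Mᵀy)_{1} = Σᵢ yᵢ = (1)·(3) + (1)·(6) + (1)·(8) + (1)·(20) + (1)·(32) + (1)·(42) = 111.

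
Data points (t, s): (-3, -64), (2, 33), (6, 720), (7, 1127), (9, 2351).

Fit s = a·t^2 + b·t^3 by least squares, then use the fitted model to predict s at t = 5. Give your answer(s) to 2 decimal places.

Normal-equation sums: Σt^2·t^2 = 10355, Σt^2·t^3 = 83421, Σt^3·t^3 = 696539.
Moment sums: Σt^2·s = 271130, Σt^3·s = 2257952.
So XᵀX·[a, b]ᵀ = Xᵀs: [[10355, 83421]; [83421, 696539]]·[a, b]ᵀ = [271130, 2257952]ᵀ.
det = 10355·696539 − 83421² = 253598104.
a = (271130·696539 − 83421·2257952)/253598104 = 7935569/4090292; b = (10355·2257952 − 83421·271130)/253598104 = 381578615/126799052.
At t = 5: ŝ = (7935569/4090292)·(25) + (381578615/126799052)·(125) = 26923696425/63399526.

ŝ = 424.67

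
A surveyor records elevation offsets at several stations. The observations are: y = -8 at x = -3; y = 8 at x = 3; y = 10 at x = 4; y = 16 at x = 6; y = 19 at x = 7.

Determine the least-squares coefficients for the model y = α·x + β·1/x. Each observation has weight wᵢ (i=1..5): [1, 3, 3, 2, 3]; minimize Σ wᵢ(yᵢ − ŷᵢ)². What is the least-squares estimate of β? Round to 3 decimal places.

β = -1.161

Normal-equation sums: Σwᵢ·x·x = 303, Σwᵢ·x·1/x = 12, Σwᵢ·1/x·1/x = 587/784.
Right-hand side: Σwᵢ·x·y = 807, Σwᵢ·1/x·y = 443/14.
Normal equations: [[303, 12]; [12, 587/784]]·[α, β]ᵀ = [807, 443/14]ᵀ.
det = 303·(587/784) − 12² = 64965/784.
α = (807·(587/784) − 12·(443/14))/(64965/784) = 58671/21655; β = (303·(443/14) − 12·807)/(64965/784) = -25144/21655.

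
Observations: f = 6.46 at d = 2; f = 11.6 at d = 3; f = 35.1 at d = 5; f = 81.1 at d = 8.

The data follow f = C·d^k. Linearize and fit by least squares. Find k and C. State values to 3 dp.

k = 1.868, C = 1.662

With ln fᵢ as the transformed response and ln dᵢ as the regressor:
AᵀA = [[8.6018, 5.4806]; [5.4806, 4]], rhs = [18.8531, 12.2705]ᵀ  (here Σln d = 5.4806, Σ(ln d)² = 8.6018, Σln f = 12.2705, Σln d·ln f = 18.8531).
Solving (det = 4.3697): k = 1.86793, ln C = 0.50827, so C = exp(0.50827) = 1.66241.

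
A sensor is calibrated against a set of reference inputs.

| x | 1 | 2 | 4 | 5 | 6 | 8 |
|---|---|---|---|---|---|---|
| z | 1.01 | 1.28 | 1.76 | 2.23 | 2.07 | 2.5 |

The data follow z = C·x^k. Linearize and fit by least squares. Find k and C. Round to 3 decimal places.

k = 0.445, C = 0.984

Let Y = ln z. Fitting Y = k·ln x + ln C by least squares:
Σln x = 7.5601, Σ(ln x)² = 12.5270, Σln z = 3.2680, Σln x·ln z = 5.4545.
Normal system: [[12.5270, 7.5601]; [7.5601, 6]]·[k, ln C]ᵀ = [5.4545, 3.2680]ᵀ.
Solving (det = 18.0074): k = 0.44544, ln C = -0.01660, so C = exp(-0.01660) = 0.98354.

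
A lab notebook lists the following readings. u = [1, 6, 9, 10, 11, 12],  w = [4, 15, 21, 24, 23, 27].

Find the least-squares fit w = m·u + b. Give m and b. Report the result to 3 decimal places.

Forming AᵀA = [[483, 49]; [49, 6]] and Aᵀw = [1100, 114]ᵀ gives AᵀA·[m, b]ᵀ = Aᵀw.
det = 483·6 − 49² = 497.
m = (1100·6 − 49·114)/497 = 1014/497; b = (483·114 − 49·1100)/497 = 166/71.

m = 2.040, b = 2.338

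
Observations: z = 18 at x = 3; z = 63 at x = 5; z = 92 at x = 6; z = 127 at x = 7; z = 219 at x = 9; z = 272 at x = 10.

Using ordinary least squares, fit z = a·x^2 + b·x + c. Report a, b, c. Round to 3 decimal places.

Entries of AᵀA: Σx^2·x^2 = 20964, Σx^2·x = 2440, Σx^2 = 300, Σx·x = 300, Σx = 40, Σ1 = 6.
Moment sums: Σx^2·z = 56211, Σx·z = 6501, Σz = 791.
So AᵀA·[a, b, c]ᵀ = Aᵀz: [[20964, 2440, 300]; [2440, 300, 40]; [300, 40, 6]]·[a, b, c]ᵀ = [56211, 6501, 791]ᵀ.
Solving the 3×3 system (Gaussian elimination) gives a = 2279/780, b = -2259/1300, c = -521/195.

a = 2.922, b = -1.738, c = -2.672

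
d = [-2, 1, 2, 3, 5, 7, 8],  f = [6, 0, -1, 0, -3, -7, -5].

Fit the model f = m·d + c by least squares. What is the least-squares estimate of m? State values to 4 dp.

m = -1.1357

The normal system MᵀM·[m, c]ᵀ = Mᵀf is [[156, 24]; [24, 7]]·[m, c]ᵀ = [-118, -10]ᵀ.
Eliminating c: 7·(row 1) − 24·(row 2) gives 516·m = 7·(-118) − 24·(-10) = -586, so m = -293/258.
Then c = ((-10) − 24·(-293/258))/7 = 106/43.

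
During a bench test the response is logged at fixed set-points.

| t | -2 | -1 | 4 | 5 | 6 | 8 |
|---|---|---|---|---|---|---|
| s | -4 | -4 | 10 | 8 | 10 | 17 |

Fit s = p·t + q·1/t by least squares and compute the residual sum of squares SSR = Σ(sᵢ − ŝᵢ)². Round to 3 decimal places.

SSR = 13.212

Sums needed: Σt·t = 146, Σt·1/t = 6, Σ1/t·1/t = 20101/14400.
Moment sums: Σt·s = 288, Σ1/t·s = 1667/120.
MᵀM·[p, q]ᵀ = Mᵀs becomes [[146, 6]; [6, 20101/14400]]·[p, q]ᵀ = [288, 1667/120]ᵀ.
det = 146·(20101/14400) − 6² = 1208173/7200.
p = (288·(20101/14400) − 6·(1667/120))/(1208173/7200) = 2294424/1208173; q = (146·(1667/120) − 6·288)/(1208173/7200) = 2161320/1208173.
Residuals: 836816/1208173, -376948/1208173, 2363704/1208173, -2239000/1208173, -2045034/1208173, 112552/71069; SSR = 15962756/1208173.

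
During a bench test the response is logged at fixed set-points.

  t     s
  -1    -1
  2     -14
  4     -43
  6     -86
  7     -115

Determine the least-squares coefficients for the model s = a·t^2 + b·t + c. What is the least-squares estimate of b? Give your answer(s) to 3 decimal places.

The normal equations are: 3970·a + 630·b + 106·c = -9476;  630·a + 106·b + 18·c = -1520;  106·a + 18·b + 5·c = -259.
(Σt^2·t^2 = 3970, Σt^2·t = 630, Σt^2 = 106, Σt·t = 106, Σt = 18, Σ1 = 5, Σt^2·s = -9476, Σt·s = -1520, Σs = -259.)
Solving the 3×3 system (Gaussian elimination) gives a = -5697/2899, b = -6998/2899, c = -323/223.

b = -2.414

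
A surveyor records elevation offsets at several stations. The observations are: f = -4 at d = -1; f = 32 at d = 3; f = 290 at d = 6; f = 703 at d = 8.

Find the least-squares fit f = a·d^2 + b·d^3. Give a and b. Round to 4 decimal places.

a = -0.8038, b = 1.4739

Sums needed: Σd^2·d^2 = 5474, Σd^2·d^3 = 40786, Σd^3·d^3 = 309530.
And Σd^2·f = 55716, Σd^3·f = 423444.
Normal equations: [[5474, 40786]; [40786, 309530]]·[a, b]ᵀ = [55716, 423444]ᵀ.
det = 5474·309530 − 40786² = 30869424.
a = (55716·309530 − 40786·423444)/30869424 = -172316/214371; b = (5474·423444 − 40786·55716)/30869424 = 315970/214371.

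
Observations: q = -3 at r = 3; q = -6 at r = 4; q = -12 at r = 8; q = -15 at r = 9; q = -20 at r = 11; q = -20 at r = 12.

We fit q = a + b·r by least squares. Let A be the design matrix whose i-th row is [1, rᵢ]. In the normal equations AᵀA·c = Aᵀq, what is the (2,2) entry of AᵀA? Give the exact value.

Row 2 ↔ basis r, column 2 ↔ basis r, so (AᵀA)_{2,2} = Σᵢ (r)·(r) = (3)·(3) + (4)·(4) + (8)·(8) + (9)·(9) + (11)·(11) + (12)·(12) = 435.

435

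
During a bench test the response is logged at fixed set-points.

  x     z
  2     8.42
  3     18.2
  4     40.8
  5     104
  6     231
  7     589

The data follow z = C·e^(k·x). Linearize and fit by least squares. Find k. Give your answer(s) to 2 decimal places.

Taking logs, ln z = k·x + ln C, so regress ln z on x.
Σx = 27.0000, Σ(x)² = 139.0000, Σln z = 25.2059, Σx·ln z = 128.3257.
Equations: 139.0000·k + 27.0000·ln C = 128.3257;  27.0000·k + 6·ln C = 25.2059.
Slope k = (n·Σx·ln z − Σx·Σln z)/(n·Σ(x)² − (Σx)²) = (6·128.3257 − 27.0000·25.2059)/105.0000 = 0.85137; ln C = (Σln z − k·Σx)/n = 0.36985.

k = 0.85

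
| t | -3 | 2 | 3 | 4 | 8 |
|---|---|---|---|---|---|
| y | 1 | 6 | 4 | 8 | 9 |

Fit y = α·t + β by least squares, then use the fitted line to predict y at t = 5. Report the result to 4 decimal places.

Entries of MᵀM: Σt·t = 102, Σt = 14, Σ1 = 5.
Right-hand side: Σt·y = 125, Σy = 28.
So MᵀM·[α, β]ᵀ = Mᵀy: [[102, 14]; [14, 5]]·[α, β]ᵀ = [125, 28]ᵀ.
Eliminating β: 5·(row 1) − 14·(row 2) gives 314·α = 5·125 − 14·28 = 233, so α = 233/314.
Then β = (28 − 14·(233/314))/5 = 553/157.
At t = 5: ŷ = (233/314)·(5) + (553/157)·(1) = 2271/314.

ŷ = 7.2325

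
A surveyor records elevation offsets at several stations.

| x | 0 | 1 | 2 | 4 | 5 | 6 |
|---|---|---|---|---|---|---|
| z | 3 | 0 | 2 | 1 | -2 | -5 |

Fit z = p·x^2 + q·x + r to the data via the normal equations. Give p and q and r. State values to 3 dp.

p = -0.281, q = 0.648, r = 1.724

Entries of AᵀA: Σx^2·x^2 = 2194, Σx^2·x = 414, Σx^2 = 82, Σx·x = 82, Σx = 18, Σ1 = 6.
And Σx^2·z = -206, Σx·z = -32, Σz = -1.
AᵀA·[p, q, r]ᵀ = Aᵀz becomes [[2194, 414, 82]; [414, 82, 18]; [82, 18, 6]]·[p, q, r]ᵀ = [-206, -32, -1]ᵀ.
Row-reducing yields p = -55/196, q = 127/196, r = 169/98.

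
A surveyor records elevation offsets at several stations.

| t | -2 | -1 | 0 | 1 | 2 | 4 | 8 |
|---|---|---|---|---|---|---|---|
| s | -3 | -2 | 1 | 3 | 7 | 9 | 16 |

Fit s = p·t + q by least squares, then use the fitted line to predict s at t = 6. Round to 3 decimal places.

The normal system MᵀM·[p, q]ᵀ = Mᵀs is [[90, 12]; [12, 7]]·[p, q]ᵀ = [189, 31]ᵀ.
Determinant 90·7 − 12² = 486.
p = (189·7 − 12·31)/486 = 317/162; q = (90·31 − 12·189)/486 = 29/27.
At t = 6: ŝ = (317/162)·(6) + (29/27)·(1) = 346/27.

ŝ = 12.815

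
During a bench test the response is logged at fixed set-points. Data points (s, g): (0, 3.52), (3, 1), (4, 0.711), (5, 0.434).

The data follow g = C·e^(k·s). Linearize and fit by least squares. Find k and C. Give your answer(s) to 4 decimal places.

Linearized form: ln g = k·s + ln C. From the 4 transformed points,
Σs = 12.0000, Σ(s)² = 50.0000, Σln g = 0.0827, Σs·ln g = -5.5379.
Equations: 50.0000·k + 12.0000·ln C = -5.5379;  12.0000·k + 4·ln C = 0.0827.
Slope k = (n·Σs·ln g − Σs·Σln g)/(n·Σ(s)² − (Σs)²) = (4·-5.5379 − 12.0000·0.0827)/56.0000 = -0.41328; ln C = (Σln g − k·Σs)/n = 1.26050, so C = exp(1.26050) = 3.52718.

k = -0.4133, C = 3.5272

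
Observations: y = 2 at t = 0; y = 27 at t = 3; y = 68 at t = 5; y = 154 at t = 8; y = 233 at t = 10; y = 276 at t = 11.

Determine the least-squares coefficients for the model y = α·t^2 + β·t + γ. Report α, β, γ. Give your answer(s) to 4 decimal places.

From the data, Σt^2·t^2 = 29443, Σt^2·t = 2995, Σt^2 = 319, Σt·t = 319, Σt = 37, Σ1 = 6.
Right-hand side: Σt^2·y = 68495, Σt·y = 7019, Σy = 760.
MᵀM·[α, β, γ]ᵀ = Mᵀy becomes [[29443, 2995, 319]; [2995, 319, 37]; [319, 37, 6]]·[α, β, γ]ᵀ = [68495, 7019, 760]ᵀ.
Row-reducing yields α = 154107/77416, β = 244003/77416, γ = 53993/38708.

α = 1.9906, β = 3.1518, γ = 1.3949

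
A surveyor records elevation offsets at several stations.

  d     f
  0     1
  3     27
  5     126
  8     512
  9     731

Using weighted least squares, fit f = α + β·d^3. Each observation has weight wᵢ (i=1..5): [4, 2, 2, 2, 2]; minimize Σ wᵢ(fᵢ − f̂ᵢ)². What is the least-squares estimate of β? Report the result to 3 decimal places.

Normal-equation sums: Σwᵢ·1 = 12, Σwᵢ·d^3 = 2786, Σwᵢ·d^3·d^3 = 1619878.
Moment sums: Σwᵢ·f = 2796, Σwᵢ·d^3·f = 1623044.
MᵀWM·[α, β]ᵀ = MᵀWf becomes [[12, 2786]; [2786, 1619878]]·[α, β]ᵀ = [2796, 1623044]ᵀ.
Eliminating β: 1619878·(row 1) − 2786·(row 2) gives 11676740·α = 1619878·2796 − 2786·1623044 = 7378304, so α = 1844576/2919185.
Then β = (1623044 − 2786·(1844576/2919185))/1619878 = 2921718/2919185.

β = 1.001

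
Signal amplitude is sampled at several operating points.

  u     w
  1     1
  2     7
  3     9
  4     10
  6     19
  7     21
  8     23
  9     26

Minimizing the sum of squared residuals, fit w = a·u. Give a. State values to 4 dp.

Forming MᵀM = [[260]] and Mᵀw = [761]ᵀ gives MᵀM·[a]ᵀ = Mᵀw.
a = 761/260 = 2.92692.

a = 2.9269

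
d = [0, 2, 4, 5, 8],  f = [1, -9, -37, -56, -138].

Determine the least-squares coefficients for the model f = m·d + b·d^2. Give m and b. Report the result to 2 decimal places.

m = -0.95, b = -2.04

With design matrix M, MᵀM = [[109, 709]; [709, 4993]] and Mᵀf = [-1550, -10860]ᵀ.
Determinant 109·4993 − 709² = 41556.
m = ((-1550)·4993 − 709·(-10860))/41556 = -19705/20778; b = (109·(-10860) − 709·(-1550))/41556 = -42395/20778.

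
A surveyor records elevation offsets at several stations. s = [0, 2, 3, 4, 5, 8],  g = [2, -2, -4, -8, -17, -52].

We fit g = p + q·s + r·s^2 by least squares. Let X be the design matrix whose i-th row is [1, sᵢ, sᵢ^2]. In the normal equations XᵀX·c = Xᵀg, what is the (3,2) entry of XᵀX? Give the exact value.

736

Row 3 ↔ basis s^2, column 2 ↔ basis s, so (XᵀX)_{3,2} = Σᵢ (s^2)·(s) = (0)·(0) + (4)·(2) + (9)·(3) + (16)·(4) + (25)·(5) + (64)·(8) = 736.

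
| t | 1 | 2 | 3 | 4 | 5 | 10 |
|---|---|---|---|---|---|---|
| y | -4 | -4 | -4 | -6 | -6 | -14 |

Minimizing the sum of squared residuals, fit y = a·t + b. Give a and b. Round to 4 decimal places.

Forming AᵀA = [[155, 25]; [25, 6]] and Aᵀy = [-218, -38]ᵀ gives AᵀA·[a, b]ᵀ = Aᵀy.
Determinant 155·6 − 25² = 305.
a = ((-218)·6 − 25·(-38))/305 = -358/305; b = (155·(-38) − 25·(-218))/305 = -88/61.

a = -1.1738, b = -1.4426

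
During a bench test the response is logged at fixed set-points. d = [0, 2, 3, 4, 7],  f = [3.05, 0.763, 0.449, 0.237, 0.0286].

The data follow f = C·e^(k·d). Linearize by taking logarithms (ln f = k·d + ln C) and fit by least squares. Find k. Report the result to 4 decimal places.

k = -0.6620

With ln fᵢ as the transformed response and dᵢ as the regressor:
Σd = 16.0000, Σ(d)² = 78.0000, Σln f = -4.9501, Σd·ln f = -33.5824.
Equations: 78.0000·k + 16.0000·ln C = -33.5824;  16.0000·k + 5·ln C = -4.9501.
Solving (det = 134.0000): k = -0.66201, ln C = 1.12842.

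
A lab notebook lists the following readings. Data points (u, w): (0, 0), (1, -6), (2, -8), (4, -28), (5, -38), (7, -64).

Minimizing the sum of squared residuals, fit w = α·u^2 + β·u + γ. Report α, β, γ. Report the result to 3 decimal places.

α = -0.815, β = -3.452, γ = -0.164

With design matrix A, AᵀA = [[3299, 541, 95]; [541, 95, 19]; [95, 19, 6]] and Aᵀw = [-4572, -772, -144]ᵀ.
Solving the 3×3 system (Gaussian elimination) gives α = -269/330, β = -1139/330, γ = -9/55.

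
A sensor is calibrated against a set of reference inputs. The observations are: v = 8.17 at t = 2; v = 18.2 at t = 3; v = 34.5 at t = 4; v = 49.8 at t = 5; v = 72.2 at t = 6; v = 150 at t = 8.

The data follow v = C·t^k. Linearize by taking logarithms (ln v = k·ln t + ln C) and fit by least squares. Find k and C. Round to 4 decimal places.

k = 2.0625, C = 1.9100

Taking logs, ln v = k·ln t + ln C, so regress ln v on ln t.
Σln t = 8.6587, Σ(ln t)² = 13.7340, Σln v = 21.7409, Σln t·ln v = 33.9290.
Normal system: [[13.7340, 8.6587]; [8.6587, 6]]·[k, ln C]ᵀ = [33.9290, 21.7409]ᵀ.
Slope k = (n·Σln t·ln v − Σln t·Σln v)/(n·Σ(ln t)² − (Σln t)²) = (6·33.9290 − 8.6587·21.7409)/7.4309 = 2.06247; ln C = (Σln v − k·Σln t)/n = 0.64710, so C = exp(0.64710) = 1.91000.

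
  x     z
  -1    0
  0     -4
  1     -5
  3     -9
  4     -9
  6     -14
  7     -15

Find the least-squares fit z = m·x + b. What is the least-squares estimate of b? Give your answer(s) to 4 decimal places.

b = -2.9479

Entries of AᵀA: Σx·x = 112, Σx = 20, Σ1 = 7.
Moment sums: Σx·z = -257, Σz = -56.
Determinant 112·7 − 20² = 384.
m = ((-257)·7 − 20·(-56))/384 = -679/384; b = (112·(-56) − 20·(-257))/384 = -283/96.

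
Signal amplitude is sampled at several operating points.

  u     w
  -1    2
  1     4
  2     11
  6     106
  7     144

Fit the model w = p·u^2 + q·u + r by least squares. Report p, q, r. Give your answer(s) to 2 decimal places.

Setting ∂/∂p … = 0 gives: 3715·p + 567·q + 91·r = 10922;  567·p + 91·q + 15·r = 1668;  91·p + 15·q + 5·r = 267.
Solving the 3×3 system (Gaussian elimination) gives p = 29977/10336, q = 3219/10336, r = -103/323.

p = 2.90, q = 0.31, r = -0.32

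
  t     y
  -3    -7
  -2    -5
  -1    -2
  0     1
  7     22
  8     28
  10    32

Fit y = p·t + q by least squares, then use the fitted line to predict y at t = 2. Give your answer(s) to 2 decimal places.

Forming MᵀM = [[227, 19]; [19, 7]] and Mᵀy = [731, 69]ᵀ gives MᵀM·[p, q]ᵀ = Mᵀy.
Determinant 227·7 − 19² = 1228.
p = (731·7 − 19·69)/1228 = 1903/614; q = (227·69 − 19·731)/1228 = 887/614.
At t = 2: ŷ = (1903/614)·(2) + (887/614)·(1) = 4693/614.

ŷ = 7.64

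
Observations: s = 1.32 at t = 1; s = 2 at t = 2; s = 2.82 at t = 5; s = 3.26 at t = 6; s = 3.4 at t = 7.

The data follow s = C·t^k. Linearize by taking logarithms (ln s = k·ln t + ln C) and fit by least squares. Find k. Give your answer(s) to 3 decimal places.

k = 0.475

Taking logs, ln s = k·ln t + ln C, so regress ln s on ln t.
AᵀA = [[10.0677, 6.0403]; [6.0403, 5]], rhs = [6.6477, 4.4130]ᵀ  (here Σln t = 6.0403, Σ(ln t)² = 10.0677, Σln s = 4.4130, Σln t·ln s = 6.6477).
Slope k = (n·Σln t·ln s − Σln t·Σln s)/(n·Σ(ln t)² − (Σln t)²) = (5·6.6477 − 6.0403·4.4130)/13.8539 = 0.47517; ln C = (Σln s − k·Σln t)/n = 0.30857.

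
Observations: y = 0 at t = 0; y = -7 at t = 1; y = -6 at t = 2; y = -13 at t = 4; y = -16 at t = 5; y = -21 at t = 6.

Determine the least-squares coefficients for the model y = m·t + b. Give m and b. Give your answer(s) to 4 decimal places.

m = -3.1429, b = -1.0714

Compute the Gram sums: Σt·t = 82, Σt = 18, Σ1 = 6.
Moment sums: Σt·y = -277, Σy = -63.
So AᵀA·[m, b]ᵀ = Aᵀy: [[82, 18]; [18, 6]]·[m, b]ᵀ = [-277, -63]ᵀ.
Eliminating b: 6·(row 1) − 18·(row 2) gives 168·m = 6·(-277) − 18·(-63) = -528, so m = -22/7.
Then b = ((-63) − 18·(-22/7))/6 = -15/14.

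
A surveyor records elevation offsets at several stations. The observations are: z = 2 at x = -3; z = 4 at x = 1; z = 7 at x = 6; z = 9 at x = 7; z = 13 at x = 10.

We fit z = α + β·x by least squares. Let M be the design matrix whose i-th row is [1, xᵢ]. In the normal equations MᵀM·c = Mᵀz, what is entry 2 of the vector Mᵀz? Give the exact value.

233

Entry 2 ↔ basis x, so (Mᵀz)_{2} = Σᵢ (x)·zᵢ = (-3)·(2) + (1)·(4) + (6)·(7) + (7)·(9) + (10)·(13) = 233.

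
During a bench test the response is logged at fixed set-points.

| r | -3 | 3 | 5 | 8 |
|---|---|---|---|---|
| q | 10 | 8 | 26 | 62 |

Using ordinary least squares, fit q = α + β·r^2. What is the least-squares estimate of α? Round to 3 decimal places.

α = 0.759

With design matrix M, MᵀM = [[4, 107]; [107, 4883]] and Mᵀq = [106, 4780]ᵀ.
Δ = 4·4883 − 107² = 8083.
α = (106·4883 − 107·4780)/8083 = 6138/8083; β = (4·4780 − 107·106)/8083 = 7778/8083.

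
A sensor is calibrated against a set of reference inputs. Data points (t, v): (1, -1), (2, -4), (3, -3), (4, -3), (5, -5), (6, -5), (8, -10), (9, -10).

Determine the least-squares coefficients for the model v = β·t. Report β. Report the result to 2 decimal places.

β = -1.08

XᵀX·[β]ᵀ = Xᵀv reads: 236·β = -255.
(Σt·t = 236, Σt·v = -255.)
Hence β = -255 / 236 ≈ -1.08051.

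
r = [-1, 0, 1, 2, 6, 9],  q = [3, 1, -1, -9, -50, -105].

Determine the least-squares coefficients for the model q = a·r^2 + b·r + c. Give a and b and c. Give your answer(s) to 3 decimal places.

From the data, Σr^2·r^2 = 7875, Σr^2·r = 953, Σr^2 = 123, Σr·r = 123, Σr = 17, Σ1 = 6.
For Aᵀq: Σr^2·q = -10339, Σr·q = -1267, Σq = -161.
AᵀA·[a, b, c]ᵀ = Aᵀq becomes [[7875, 953, 123]; [953, 123, 17]; [123, 17, 6]]·[a, b, c]ᵀ = [-10339, -1267, -161]ᵀ.
Row-reducing yields a = -109697/105600, b = -86023/35200, c = 9149/6600.

a = -1.039, b = -2.444, c = 1.386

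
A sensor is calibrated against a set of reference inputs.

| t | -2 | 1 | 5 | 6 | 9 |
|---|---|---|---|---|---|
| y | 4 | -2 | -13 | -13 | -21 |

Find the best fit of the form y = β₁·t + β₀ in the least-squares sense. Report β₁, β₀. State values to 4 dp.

Entries of XᵀX: Σt·t = 147, Σt = 19, Σ1 = 5.
For Xᵀy: Σt·y = -342, Σy = -45.
Eliminating β₀: 5·(row 1) − 19·(row 2) gives 374·β₁ = 5·(-342) − 19·(-45) = -855, so β₁ = -855/374.
Then β₀ = ((-45) − 19·(-855/374))/5 = -117/374.

β₁ = -2.2861, β₀ = -0.3128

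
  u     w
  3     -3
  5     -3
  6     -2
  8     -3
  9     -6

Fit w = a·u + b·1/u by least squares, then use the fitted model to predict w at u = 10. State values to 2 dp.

ŵ = -4.83

Normal-equation sums: Σu·u = 215, Σu·1/u = 5, Σ1/u·1/u = 26809/129600.
For Aᵀw: Σu·w = -114, Σ1/u·w = -119/40.
Normal equations: [[215, 5]; [5, 26809/129600]]·[a, b]ᵀ = [-114, -119/40]ᵀ.
det = 215·(26809/129600) − 5² = 504787/25920.
a = ((-114)·(26809/129600) − 5·(-119/40))/(504787/25920) = -1128426/2523935; b = (215·(-119/40) − 5·(-114))/(504787/25920) = -1804680/504787.
At u = 10: ŵ = (-1128426/2523935)·(10) + (-1804680/504787)·(1/10) = -2437320/504787.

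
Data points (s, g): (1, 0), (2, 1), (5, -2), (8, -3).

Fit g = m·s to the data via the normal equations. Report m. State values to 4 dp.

m = -0.3404

The normal equations are: 94·m = -32.
(Σs·s = 94, Σs·g = -32.)
m = (-32)/94 = -0.340426.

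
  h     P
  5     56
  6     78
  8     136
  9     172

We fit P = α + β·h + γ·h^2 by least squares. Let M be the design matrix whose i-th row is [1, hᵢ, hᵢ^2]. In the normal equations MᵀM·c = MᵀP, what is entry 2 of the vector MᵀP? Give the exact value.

Entry 2 ↔ basis h, so (MᵀP)_{2} = Σᵢ (h)·Pᵢ = (5)·(56) + (6)·(78) + (8)·(136) + (9)·(172) = 3384.

3384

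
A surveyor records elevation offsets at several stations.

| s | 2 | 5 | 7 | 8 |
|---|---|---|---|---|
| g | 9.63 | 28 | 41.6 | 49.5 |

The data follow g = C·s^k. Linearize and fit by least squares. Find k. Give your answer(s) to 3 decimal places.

Taking logs, ln g = k·ln s + ln C, so regress ln g on ln s.
AᵀA = [[11.1814, 6.3279]; [6.3279, 4]], rhs = [22.3013, 13.2272]ᵀ  (here Σln s = 6.3279, Σ(ln s)² = 11.1814, Σln g = 13.2272, Σln s·ln g = 22.3013).
Solving (det = 4.6828): k = 1.17553, ln C = 1.44711.

k = 1.176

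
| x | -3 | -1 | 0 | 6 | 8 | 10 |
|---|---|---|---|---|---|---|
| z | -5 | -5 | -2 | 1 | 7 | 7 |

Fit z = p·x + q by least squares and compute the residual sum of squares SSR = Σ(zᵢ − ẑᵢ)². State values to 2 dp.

Entries of MᵀM: Σx·x = 210, Σx = 20, Σ1 = 6.
For Mᵀz: Σx·z = 152, Σz = 3.
Δ = 210·6 − 20² = 860.
p = (152·6 − 20·3)/860 = 213/215; q = (210·3 − 20·152)/860 = -241/86.
Residuals: 333/430, -519/430, 69/86, -921/430, 807/430, -9/86; SSR = 4653/430.

SSR = 10.82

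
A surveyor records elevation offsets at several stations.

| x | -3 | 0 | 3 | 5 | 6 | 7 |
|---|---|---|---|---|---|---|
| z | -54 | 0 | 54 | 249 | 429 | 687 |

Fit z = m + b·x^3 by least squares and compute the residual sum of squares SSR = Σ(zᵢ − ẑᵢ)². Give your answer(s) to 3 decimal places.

SSR = 9.425

Forming MᵀM = [[6, 684]; [684, 181388]] and Mᵀz = [1365, 362346]ᵀ gives MᵀM·[m, b]ᵀ = Mᵀz.
Determinant 6·181388 − 684² = 620472.
m = (1365·181388 − 684·362346)/620472 = -20837/51706; b = (6·362346 − 684·1365)/620472 = 51684/25853.
Residuals: 19649/51706, 20837/51706, 22025/51706, -25369/51706, -124777/51706, 87635/51706; SSR = 487335/51706.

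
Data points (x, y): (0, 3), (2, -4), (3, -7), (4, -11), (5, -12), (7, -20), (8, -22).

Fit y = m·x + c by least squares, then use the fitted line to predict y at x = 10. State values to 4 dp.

Forming AᵀA = [[167, 29]; [29, 7]] and Aᵀy = [-449, -73]ᵀ gives AᵀA·[m, c]ᵀ = Aᵀy.
det = 167·7 − 29² = 328.
m = ((-449)·7 − 29·(-73))/328 = -513/164; c = (167·(-73) − 29·(-449))/328 = 415/164.
At x = 10: ŷ = (-513/164)·(10) + (415/164)·(1) = -115/4.

ŷ = -28.7500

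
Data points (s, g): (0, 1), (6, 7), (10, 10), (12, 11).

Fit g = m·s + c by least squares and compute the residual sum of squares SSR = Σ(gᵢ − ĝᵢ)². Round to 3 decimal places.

Forming MᵀM = [[280, 28]; [28, 4]] and Mᵀg = [274, 29]ᵀ gives MᵀM·[m, c]ᵀ = Mᵀg.
det = 280·4 − 28² = 336.
m = (274·4 − 28·29)/336 = 71/84; c = (280·29 − 28·274)/336 = 4/3.
Residuals: -1/3, 25/42, 3/14, -10/21; SSR = 31/42.

SSR = 0.738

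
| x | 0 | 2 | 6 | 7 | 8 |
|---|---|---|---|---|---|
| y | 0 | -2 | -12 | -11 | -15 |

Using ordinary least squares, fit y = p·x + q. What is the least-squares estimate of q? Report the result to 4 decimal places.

Normal-equation sums: Σx·x = 153, Σx = 23, Σ1 = 5.
Right-hand side: Σx·y = -273, Σy = -40.
So AᵀA·[p, q]ᵀ = Aᵀy: [[153, 23]; [23, 5]]·[p, q]ᵀ = [-273, -40]ᵀ.
Δ = 153·5 − 23² = 236.
p = ((-273)·5 − 23·(-40))/236 = -445/236; q = (153·(-40) − 23·(-273))/236 = 159/236.

q = 0.6737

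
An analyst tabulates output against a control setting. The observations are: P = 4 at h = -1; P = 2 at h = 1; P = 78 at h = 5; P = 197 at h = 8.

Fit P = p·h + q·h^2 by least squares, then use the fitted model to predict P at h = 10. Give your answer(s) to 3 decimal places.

Setting ∂/∂p … = 0 gives: 91·p + 637·q = 1964;  637·p + 4723·q = 14564.
Eliminating q: 4723·(row 1) − 637·(row 2) gives 24024·p = 4723·1964 − 637·14564 = -1296, so p = -54/1001.
Then q = (14564 − 637·(-54/1001))/4723 = 34/11.
At h = 10: P̂ = (-54/1001)·(10) + (34/11)·(100) = 308860/1001.

P̂ = 308.551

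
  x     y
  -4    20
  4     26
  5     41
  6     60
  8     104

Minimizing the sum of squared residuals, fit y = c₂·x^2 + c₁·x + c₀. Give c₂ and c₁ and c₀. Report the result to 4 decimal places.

c₂ = 1.5571, c₁ = 0.8014, c₀ = -1.7384

Normal-equation sums: Σx^2·x^2 = 6529, Σx^2·x = 853, Σx^2 = 157, Σx·x = 157, Σx = 19, Σ1 = 5.
Right-hand side: Σx^2·y = 10577, Σx·y = 1421, Σy = 251.
So AᵀA·[c₂, c₁, c₀]ᵀ = Aᵀy: [[6529, 853, 157]; [853, 157, 19]; [157, 19, 5]]·[c₂, c₁, c₀]ᵀ = [10577, 1421, 251]ᵀ.
Inverting the 3×3 Gram matrix, [c₂, c₁, c₀]ᵀ = [6476/4159, 3333/4159, -7230/4159]ᵀ.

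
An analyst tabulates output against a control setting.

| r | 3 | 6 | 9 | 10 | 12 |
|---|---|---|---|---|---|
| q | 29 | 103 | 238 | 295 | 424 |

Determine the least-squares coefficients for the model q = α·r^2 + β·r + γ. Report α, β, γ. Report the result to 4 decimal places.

α = 3.0895, β = -2.2642, γ = 7.2926

With design matrix X, XᵀX = [[38674, 3700, 370]; [3700, 370, 40]; [370, 40, 5]] and Xᵀq = [113803, 10885, 1089]ᵀ.
Inverting the 3×3 Gram matrix, [α, β, γ]ᵀ = [587/190, -2151/950, 3464/475]ᵀ.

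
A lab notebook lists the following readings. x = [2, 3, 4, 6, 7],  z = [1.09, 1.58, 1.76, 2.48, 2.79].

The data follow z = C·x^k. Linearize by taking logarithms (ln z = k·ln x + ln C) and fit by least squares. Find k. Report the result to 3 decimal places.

With ln zᵢ as the transformed response and ln xᵢ as the regressor:
Σln x = 6.9157, Σ(ln x)² = 10.6062, Σln z = 3.0432, Σln x·ln z = 4.9699.
Equations: 10.6062·k + 6.9157·ln C = 4.9699;  6.9157·k + 5·ln C = 3.0432.
Slope k = (n·Σln x·ln z − Σln x·Σln z)/(n·Σ(ln x)² − (Σln x)²) = (5·4.9699 − 6.9157·3.0432)/5.2037 = 0.73094; ln C = (Σln z − k·Σln x)/n = -0.40235.

k = 0.731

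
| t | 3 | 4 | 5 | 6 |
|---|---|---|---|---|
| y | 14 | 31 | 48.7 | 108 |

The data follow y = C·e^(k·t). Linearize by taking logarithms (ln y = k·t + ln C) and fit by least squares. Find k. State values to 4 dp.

k = 0.6581

Linearized form: ln y = k·t + ln C. From the 4 transformed points,
Over the data: Σt = 18.0000, Σ(t)² = 86.0000, Σln y = 14.6409, Σt·ln y = 69.1743.
Normal system: [[86.0000, 18.0000]; [18.0000, 4]]·[k, ln C]ᵀ = [69.1743, 14.6409]ᵀ.
Δ = 86.0000·4 − (18.0000)² = 20.0000; k = (69.1743·4 − 18.0000·14.6409)/20.0000 = 0.65809, ln C = (86.0000·14.6409 − 18.0000·69.1743)/20.0000 = 0.69880.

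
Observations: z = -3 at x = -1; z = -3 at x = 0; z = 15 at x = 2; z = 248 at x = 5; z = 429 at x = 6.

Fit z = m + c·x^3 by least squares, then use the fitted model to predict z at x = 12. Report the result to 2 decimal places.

ẑ = 3444.91

The normal system MᵀM·[m, c]ᵀ = Mᵀz is [[5, 348]; [348, 62346]]·[m, c]ᵀ = [686, 123787]ᵀ.
Δ = 5·62346 − 348² = 190626.
m = (686·62346 − 348·123787)/190626 = -51420/31771; c = (5·123787 − 348·686)/190626 = 380207/190626.
At x = 12: ẑ = (-51420/31771)·(1) + (380207/190626)·(1728) = 109448196/31771.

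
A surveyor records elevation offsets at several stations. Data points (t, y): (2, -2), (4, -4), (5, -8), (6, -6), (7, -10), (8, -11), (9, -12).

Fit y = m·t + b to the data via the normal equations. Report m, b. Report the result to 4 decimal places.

MᵀM·[m, b]ᵀ = Mᵀy reads: 275·m + 41·b = -362;  41·m + 7·b = -53.
Determinant 275·7 − 41² = 244.
m = ((-362)·7 − 41·(-53))/244 = -361/244; b = (275·(-53) − 41·(-362))/244 = 267/244.

m = -1.4795, b = 1.0943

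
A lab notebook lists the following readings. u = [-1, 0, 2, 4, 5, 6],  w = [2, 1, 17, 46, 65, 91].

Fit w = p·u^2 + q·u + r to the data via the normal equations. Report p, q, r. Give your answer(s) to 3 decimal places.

With design matrix A, AᵀA = [[2194, 412, 82]; [412, 82, 16]; [82, 16, 6]] and Aᵀw = [5707, 1087, 222]ᵀ.
Inverting the 3×3 Gram matrix, [p, q, r]ᵀ = [39/20, 3, 47/20]ᵀ.

p = 1.950, q = 3.000, r = 2.350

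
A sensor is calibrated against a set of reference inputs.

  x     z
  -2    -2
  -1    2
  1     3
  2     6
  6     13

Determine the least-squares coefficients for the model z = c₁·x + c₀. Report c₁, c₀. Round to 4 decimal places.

c₁ = 1.7680, c₀ = 2.2784

Normal-equation sums: Σx·x = 46, Σx = 6, Σ1 = 5.
Right-hand side: Σx·z = 95, Σz = 22.
Eliminating c₀: 5·(row 1) − 6·(row 2) gives 194·c₁ = 5·95 − 6·22 = 343, so c₁ = 343/194.
Then c₀ = (22 − 6·(343/194))/5 = 221/97.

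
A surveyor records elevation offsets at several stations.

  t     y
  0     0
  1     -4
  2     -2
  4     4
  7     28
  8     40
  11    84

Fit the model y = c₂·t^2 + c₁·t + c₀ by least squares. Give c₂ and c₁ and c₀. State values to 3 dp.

c₂ = 0.911, c₁ = -2.231, c₀ = -1.236

With design matrix M, MᵀM = [[21411, 2259, 255]; [2259, 255, 33]; [255, 33, 7]] and Mᵀy = [14148, 1448, 150]ᵀ.
Solving the 3×3 system (Gaussian elimination) gives c₂ = 5213/5723, c₁ = -38303/17169, c₀ = -7076/5723.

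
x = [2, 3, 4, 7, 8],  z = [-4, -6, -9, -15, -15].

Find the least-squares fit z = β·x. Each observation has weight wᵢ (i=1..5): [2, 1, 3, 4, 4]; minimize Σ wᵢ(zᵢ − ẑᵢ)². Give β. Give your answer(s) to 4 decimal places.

β = -2.0155

Sums needed: Σwᵢ·x·x = 517.
Right-hand side: Σwᵢ·x·z = -1042.
Hence β = -1042 / 517 ≈ -2.01547.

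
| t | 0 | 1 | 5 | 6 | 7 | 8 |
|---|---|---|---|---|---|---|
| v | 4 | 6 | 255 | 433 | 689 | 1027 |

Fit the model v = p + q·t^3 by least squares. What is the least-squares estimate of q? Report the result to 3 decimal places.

Sums needed: Σ1 = 6, Σt^3 = 1197, Σt^3·t^3 = 442075.
Moment sums: Σv = 2414, Σt^3·v = 887560.
Normal equations: [[6, 1197]; [1197, 442075]]·[p, q]ᵀ = [2414, 887560]ᵀ.
Eliminating q: 442075·(row 1) − 1197·(row 2) gives 1219641·p = 442075·2414 − 1197·887560 = 4759730, so p = 4759730/1219641.
Then q = (887560 − 1197·(4759730/1219641))/442075 = 811934/406547.

q = 1.997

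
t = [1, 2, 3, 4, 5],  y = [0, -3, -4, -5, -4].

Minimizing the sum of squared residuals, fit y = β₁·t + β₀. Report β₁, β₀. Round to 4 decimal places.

With design matrix M, MᵀM = [[55, 15]; [15, 5]] and Mᵀy = [-58, -16]ᵀ.
Determinant 55·5 − 15² = 50.
β₁ = ((-58)·5 − 15·(-16))/50 = -1; β₀ = (55·(-16) − 15·(-58))/50 = -1/5.

β₁ = -1.0000, β₀ = -0.2000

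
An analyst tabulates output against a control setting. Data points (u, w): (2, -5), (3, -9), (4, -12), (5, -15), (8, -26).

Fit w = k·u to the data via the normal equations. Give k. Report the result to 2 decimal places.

k = -3.12

The normal equations are: 118·k = -368.
k = (-368)/118 = -3.11864.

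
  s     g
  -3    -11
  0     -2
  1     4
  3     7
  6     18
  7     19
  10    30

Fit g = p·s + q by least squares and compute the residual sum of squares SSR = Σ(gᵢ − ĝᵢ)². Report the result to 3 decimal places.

Compute the Gram sums: Σs·s = 204, Σs = 24, Σ1 = 7.
Right-hand side: Σs·g = 599, Σg = 65.
XᵀX·[p, q]ᵀ = Xᵀg becomes [[204, 24]; [24, 7]]·[p, q]ᵀ = [599, 65]ᵀ.
Determinant 204·7 − 24² = 852.
p = (599·7 − 24·65)/852 = 2633/852; q = (204·65 − 24·599)/852 = -93/71.
Residuals: -119/284, -49/71, 1891/852, -273/284, 109/142, -1127/852, 173/426; SSR = 7673/852.

SSR = 9.006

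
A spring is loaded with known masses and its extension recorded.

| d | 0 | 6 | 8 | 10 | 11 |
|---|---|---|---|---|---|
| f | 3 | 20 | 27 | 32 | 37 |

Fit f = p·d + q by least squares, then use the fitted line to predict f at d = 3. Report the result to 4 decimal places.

AᵀA·[p, q]ᵀ = Aᵀf reads: 321·p + 35·q = 1063;  35·p + 5·q = 119.
Determinant 321·5 − 35² = 380.
p = (1063·5 − 35·119)/380 = 115/38; q = (321·119 − 35·1063)/380 = 497/190.
At d = 3: f̂ = (115/38)·(3) + (497/190)·(1) = 1111/95.

f̂ = 11.6947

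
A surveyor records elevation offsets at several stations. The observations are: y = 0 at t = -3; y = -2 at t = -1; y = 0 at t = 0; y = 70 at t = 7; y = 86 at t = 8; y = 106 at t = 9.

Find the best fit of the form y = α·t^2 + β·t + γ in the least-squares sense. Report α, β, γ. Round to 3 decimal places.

α = 0.964, β = 3.079, γ = 0.293

With design matrix X, XᵀX = [[13140, 1556, 204]; [1556, 204, 20]; [204, 20, 6]] and Xᵀy = [17518, 2134, 260]ᵀ.
Solving the 3×3 system (Gaussian elimination) gives α = 15299/15870, β = 8144/2645, γ = 2327/7935.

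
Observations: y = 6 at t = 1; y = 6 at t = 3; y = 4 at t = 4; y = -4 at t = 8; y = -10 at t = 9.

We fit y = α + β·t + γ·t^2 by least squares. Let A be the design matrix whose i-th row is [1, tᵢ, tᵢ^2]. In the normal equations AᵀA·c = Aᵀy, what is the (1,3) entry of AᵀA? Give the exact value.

171

Row 1 ↔ basis 1, column 3 ↔ basis t^2, so (AᵀA)_{1,3} = Σᵢ t^2 = (1)·(1) + (1)·(9) + (1)·(16) + (1)·(64) + (1)·(81) = 171.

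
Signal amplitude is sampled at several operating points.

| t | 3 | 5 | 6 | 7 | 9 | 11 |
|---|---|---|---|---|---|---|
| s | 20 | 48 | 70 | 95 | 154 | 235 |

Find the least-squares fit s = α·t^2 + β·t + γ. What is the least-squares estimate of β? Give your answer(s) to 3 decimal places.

β = -2.371

Setting ∂/∂α … = 0 gives: 25605·α + 2771·β + 321·γ = 49464;  2771·α + 321·β + 41·γ = 5356;  321·α + 41·β + 6·γ = 622.
Row-reducing yields α = 481/231, β = -83/35, γ = 9784/1155.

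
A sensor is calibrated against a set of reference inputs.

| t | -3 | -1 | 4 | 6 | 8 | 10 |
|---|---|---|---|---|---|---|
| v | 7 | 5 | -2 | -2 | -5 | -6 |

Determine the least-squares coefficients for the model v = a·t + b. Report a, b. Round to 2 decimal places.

a = -1.03, b = 3.62

Compute the Gram sums: Σt·t = 226, Σt = 24, Σ1 = 6.
Moment sums: Σt·v = -146, Σv = -3.
Determinant 226·6 − 24² = 780.
a = ((-146)·6 − 24·(-3))/780 = -67/65; b = (226·(-3) − 24·(-146))/780 = 471/130.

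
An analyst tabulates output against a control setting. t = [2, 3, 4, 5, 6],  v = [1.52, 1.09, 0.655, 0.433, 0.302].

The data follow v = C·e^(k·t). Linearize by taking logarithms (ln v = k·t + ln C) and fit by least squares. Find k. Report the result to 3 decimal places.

Let Y = ln v. Fitting Y = k·t + ln C by least squares:
XᵀX = [[90.0000, 20.0000]; [20.0000, 5]], rhs = [-11.9656, -1.9526]ᵀ  (here Σt = 20.0000, Σ(t)² = 90.0000, Σln v = -1.9526, Σt·ln v = -11.9656).
Solving (det = 50.0000): k = -0.41553, ln C = 1.27159.

k = -0.416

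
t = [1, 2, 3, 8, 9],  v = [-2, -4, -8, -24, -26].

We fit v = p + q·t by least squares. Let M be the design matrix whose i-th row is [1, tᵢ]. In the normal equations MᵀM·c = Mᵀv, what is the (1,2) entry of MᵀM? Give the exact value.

23

Row 1 ↔ basis 1, column 2 ↔ basis t, so (MᵀM)_{1,2} = Σᵢ t = (1)·(1) + (1)·(2) + (1)·(3) + (1)·(8) + (1)·(9) = 23.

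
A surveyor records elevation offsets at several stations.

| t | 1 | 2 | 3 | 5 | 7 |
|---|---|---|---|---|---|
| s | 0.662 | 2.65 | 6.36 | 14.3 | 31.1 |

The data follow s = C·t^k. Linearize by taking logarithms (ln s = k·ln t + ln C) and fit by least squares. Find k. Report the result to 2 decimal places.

k = 1.95

Linearized form: ln s = k·ln t + ln C. From the 5 transformed points,
AᵀA = [[8.0643, 5.3471]; [5.3471, 5]], rhs = [13.6780, 8.5096]ᵀ  (here Σln t = 5.3471, Σ(ln t)² = 8.0643, Σln s = 8.5096, Σln t·ln s = 13.6780).
Δ = 8.0643·5 − (5.3471)² = 11.7297; k = (13.6780·5 − 5.3471·8.5096)/11.7297 = 1.95132, ln C = (8.0643·8.5096 − 5.3471·13.6780)/11.7297 = -0.38487.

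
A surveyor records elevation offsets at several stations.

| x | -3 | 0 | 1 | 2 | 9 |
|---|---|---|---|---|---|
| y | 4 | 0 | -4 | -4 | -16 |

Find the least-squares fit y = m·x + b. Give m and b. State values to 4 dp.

Normal-equation sums: Σx·x = 95, Σx = 9, Σ1 = 5.
Moment sums: Σx·y = -168, Σy = -20.
MᵀM·[m, b]ᵀ = Mᵀy becomes [[95, 9]; [9, 5]]·[m, b]ᵀ = [-168, -20]ᵀ.
Eliminating b: 5·(row 1) − 9·(row 2) gives 394·m = 5·(-168) − 9·(-20) = -660, so m = -330/197.
Then b = ((-20) − 9·(-330/197))/5 = -194/197.

m = -1.6751, b = -0.9848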